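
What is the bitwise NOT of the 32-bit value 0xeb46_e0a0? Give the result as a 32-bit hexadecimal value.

0x14b91f5f

Each hex digit d becomes f−d:
  e→1, b→4, 4→b, 6→9, e→1, 0→f, a→5, 0→f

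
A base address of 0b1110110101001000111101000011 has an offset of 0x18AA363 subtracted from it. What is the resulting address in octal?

0o1522365740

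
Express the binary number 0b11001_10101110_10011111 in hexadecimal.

0x19AE9F

Group the bits into nibbles: 0001 1001 1010 1110 1001 1111 → 19AE9F.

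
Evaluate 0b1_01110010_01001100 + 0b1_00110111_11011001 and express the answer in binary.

0b101010101000100101

Add column by column in base 2, right to left:
  0+1 = 1
  0+0 = 0
  1+0 = 1
  1+1 = 0 carry 1
  0+1+1 = 0 carry 1
  0+0+1 = 1
  1+1 = 0 carry 1
  0+1+1 = 0 carry 1
  0+1+1 = 0 carry 1
  1+1+1 = 1 carry 1
  0+1+1 = 0 carry 1
  0+0+1 = 1
  1+1 = 0 carry 1
  1+1+1 = 1 carry 1
  1+0+1 = 0 carry 1
  0+0+1 = 1
  1+1 = 0 carry 1
  final carry 1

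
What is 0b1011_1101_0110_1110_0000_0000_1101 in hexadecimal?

0xbd6e00d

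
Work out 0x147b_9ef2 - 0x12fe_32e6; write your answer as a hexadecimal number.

0x17d6c0c

Subtract column by column in base 16:
  2-6 → c (borrow)
  f-e-1 → 0
  e-2 → c
  9-3 → 6
  b-e → d (borrow)
  7-f-1 → 7 (borrow)
  4-2-1 → 1
  1-1 → 0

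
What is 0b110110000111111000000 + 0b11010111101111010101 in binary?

0b1010001000101110010101

Add column by column in base 2, right to left:
  0+1 = 1
  0+0 = 0
  0+1 = 1
  0+0 = 0
  0+1 = 1
  0+0 = 0
  1+1 = 0 carry 1
  1+1+1 = 1 carry 1
  1+1+1 = 1 carry 1
  1+1+1 = 1 carry 1
  1+0+1 = 0 carry 1
  1+1+1 = 1 carry 1
  0+1+1 = 0 carry 1
  0+1+1 = 0 carry 1
  0+1+1 = 0 carry 1
  0+0+1 = 1
  1+1 = 0 carry 1
  1+0+1 = 0 carry 1
  0+1+1 = 0 carry 1
  1+1+1 = 1 carry 1
  1+0+1 = 0 carry 1
  final carry 1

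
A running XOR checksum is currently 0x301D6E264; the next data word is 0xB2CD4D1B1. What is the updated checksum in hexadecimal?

0x82D0233D5

XOR each hex digit independently (no carries):
  3^B=8, 0^2=2, 1^C=D, D^D=0, 6^4=2, E^D=3, 2^1=3, 6^B=D, 4^1=5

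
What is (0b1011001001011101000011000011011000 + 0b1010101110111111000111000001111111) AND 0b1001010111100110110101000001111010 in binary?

0b1010000000100000000000001010010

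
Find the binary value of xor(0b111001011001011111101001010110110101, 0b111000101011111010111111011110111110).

XOR bit by bit (1 where the bits differ):
  111001011001011111101001010110110101
^ 111000101011111010111111011110111110
= 000001110010100101010110001000001011

0b000001110010100101010110001000001011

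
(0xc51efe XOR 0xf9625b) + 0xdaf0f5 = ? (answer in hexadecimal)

0x1176d9a

First 0xc51efe XOR 0xf9625b = 0x3c7ca5.
Add column by column in base 16, right to left:
  5+5 = a
  a+f = 9 carry 1
  c+0+1 = d
  7+f = 6 carry 1
  c+a+1 = 7 carry 1
  3+d+1 = 1 carry 1
  final carry 1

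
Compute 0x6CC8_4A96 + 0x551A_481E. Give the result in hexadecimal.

0xC1E292B4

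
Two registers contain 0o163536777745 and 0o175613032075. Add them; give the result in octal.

0o361352032042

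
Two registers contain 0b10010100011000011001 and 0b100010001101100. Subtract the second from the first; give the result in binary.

0b10010000000110101101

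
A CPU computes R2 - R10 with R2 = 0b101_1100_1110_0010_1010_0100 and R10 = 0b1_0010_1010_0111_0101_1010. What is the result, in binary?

Subtract column by column in base 2:
  0-0 → 0
  0-1 → 1 (borrow)
  1-0-1 → 0
  0-1 → 1 (borrow)
  0-1-1 → 0 (borrow)
  1-0-1 → 0
  0-1 → 1 (borrow)
  1-0-1 → 0
  0-1 → 1 (borrow)
  1-1-1 → 1 (borrow)
  0-1-1 → 0 (borrow)
  0-0-1 → 1 (borrow)
  0-0-1 → 1 (borrow)
  1-1-1 → 1 (borrow)
  1-0-1 → 0
  1-1 → 0
  0-0 → 0
  0-1 → 1 (borrow)
  1-0-1 → 0
  1-0 → 1
  1-1 → 0
  0-0 → 0
  1-0 → 1

0b10010100011101101001010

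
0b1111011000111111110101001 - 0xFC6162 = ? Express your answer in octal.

0o74017107

0b1111011000111111110101001 = 0o173077651 in octal.
0xFC6162 = 0o77060542 in octal.
Subtract column by column in base 8:
  1-2 → 7 (borrow)
  5-4-1 → 0
  6-5 → 1
  7-0 → 7
  7-6 → 1
  0-0 → 0
  3-7 → 4 (borrow)
  7-7-1 → 7 (borrow)
  1-0-1 → 0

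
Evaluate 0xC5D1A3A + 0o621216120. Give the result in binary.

0xC5D1A3A = 0b1100010111010001101000111010 in binary.
0o621216120 = 0b110010001010001110001010000 in binary.
Add column by column in base 2, right to left:
  0+0 = 0
  1+0 = 1
  0+0 = 0
  1+0 = 1
  1+1 = 0 carry 1
  1+0+1 = 0 carry 1
  0+1+1 = 0 carry 1
  0+0+1 = 1
  0+0 = 0
  1+0 = 1
  0+1 = 1
  1+1 = 0 carry 1
  1+1+1 = 1 carry 1
  0+0+1 = 1
  0+0 = 0
  0+0 = 0
  1+1 = 0 carry 1
  0+0+1 = 1
  1+1 = 0 carry 1
  1+0+1 = 0 carry 1
  1+0+1 = 0 carry 1
  0+0+1 = 1
  1+1 = 0 carry 1
  0+0+1 = 1
  0+0 = 0
  0+1 = 1
  1+1 = 0 carry 1
  1+0+1 = 0 carry 1
  final carry 1

0b10010101000100011011010001010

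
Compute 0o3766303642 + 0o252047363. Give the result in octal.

Add column by column in base 8, right to left:
  2+3 = 5
  4+6 = 2 carry 1
  6+3+1 = 2 carry 1
  3+7+1 = 3 carry 1
  0+4+1 = 5
  3+0 = 3
  6+2 = 0 carry 1
  6+5+1 = 4 carry 1
  7+2+1 = 2 carry 1
  3+0+1 = 4

0o4240353225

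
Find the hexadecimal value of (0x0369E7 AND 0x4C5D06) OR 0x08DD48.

0x8DD4E

0x0369E7 AND 0x4C5D06 = 0x004906.
Then OR with 0x08DD48.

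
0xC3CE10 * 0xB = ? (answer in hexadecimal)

0x869DAB0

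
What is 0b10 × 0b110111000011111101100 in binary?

Multiply each base-2 digit by 2, carrying:
  0×2 = 0 → write 0
  0×2 = 0 → write 0
  1×2 = 2 → write 0 carry 1
  1×2+1 = 3 → write 1 carry 1
  0×2+1 = 1 → write 1
  1×2 = 2 → write 0 carry 1
  1×2+1 = 3 → write 1 carry 1
  1×2+1 = 3 → write 1 carry 1
  1×2+1 = 3 → write 1 carry 1
  1×2+1 = 3 → write 1 carry 1
  1×2+1 = 3 → write 1 carry 1
  0×2+1 = 1 → write 1
  0×2 = 0 → write 0
  0×2 = 0 → write 0
  0×2 = 0 → write 0
  1×2 = 2 → write 0 carry 1
  1×2+1 = 3 → write 1 carry 1
  1×2+1 = 3 → write 1 carry 1
  0×2+1 = 1 → write 1
  1×2 = 2 → write 0 carry 1
  1×2+1 = 3 → write 1 carry 1
  remaining carry: 1

0b1101110000111111011000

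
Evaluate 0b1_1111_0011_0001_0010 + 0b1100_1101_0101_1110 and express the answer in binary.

Add column by column in base 2, right to left:
  0+0 = 0
  1+1 = 0 carry 1
  0+1+1 = 0 carry 1
  0+1+1 = 0 carry 1
  1+1+1 = 1 carry 1
  0+0+1 = 1
  0+1 = 1
  0+0 = 0
  1+1 = 0 carry 1
  1+0+1 = 0 carry 1
  0+1+1 = 0 carry 1
  0+1+1 = 0 carry 1
  1+0+1 = 0 carry 1
  1+0+1 = 0 carry 1
  1+1+1 = 1 carry 1
  1+1+1 = 1 carry 1
  1+0+1 = 0 carry 1
  final carry 1

0b101100000001110000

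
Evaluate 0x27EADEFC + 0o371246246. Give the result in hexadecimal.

0o371246246 = 0x3E54CA6 in hexadecimal.
Add column by column in base 16, right to left:
  C+6 = 2 carry 1
  F+A+1 = A carry 1
  E+C+1 = B carry 1
  D+4+1 = 2 carry 1
  A+5+1 = 0 carry 1
  E+E+1 = D carry 1
  7+3+1 = B
  2+0 = 2

0x2BD02BA2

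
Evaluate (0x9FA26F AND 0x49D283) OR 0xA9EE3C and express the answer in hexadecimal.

0xA9EE3F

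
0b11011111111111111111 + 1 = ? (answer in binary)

The trailing 17 digits are 1 (max in base 2), so adding 1 cascades: they roll to 0 and the next digit up increments.

0b11100000000000000000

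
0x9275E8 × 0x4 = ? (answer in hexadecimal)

0x249D7A0

Multiply each base-16 digit by 4, carrying:
  8×4 = 32 → write 0 carry 2
  E×4+2 = 58 → write A carry 3
  5×4+3 = 23 → write 7 carry 1
  7×4+1 = 29 → write D carry 1
  2×4+1 = 9 → write 9
  9×4 = 36 → write 4 carry 2
  remaining carry: 2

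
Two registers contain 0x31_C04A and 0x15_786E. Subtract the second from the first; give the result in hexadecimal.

Subtract column by column in base 16:
  A-E → C (borrow)
  4-6-1 → D (borrow)
  0-8-1 → 7 (borrow)
  C-7-1 → 4
  1-5 → C (borrow)
  3-1-1 → 1

0x1C47DC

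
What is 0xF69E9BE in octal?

0o1732364676

Expand each hex digit to 4 bits: F=1111 6=0110 9=1001 E=1110 9=1001 B=1011 E=1110.
Group the bits in threes: 001 111 011 010 011 110 100 110 111 110 → 1732364676.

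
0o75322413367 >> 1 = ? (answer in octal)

0o36551205573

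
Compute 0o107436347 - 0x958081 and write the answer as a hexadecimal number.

0x88bc66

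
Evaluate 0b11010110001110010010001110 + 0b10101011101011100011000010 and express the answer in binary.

0b110000001111001110101010000

Add column by column in base 2, right to left:
  0+0 = 0
  1+1 = 0 carry 1
  1+0+1 = 0 carry 1
  1+0+1 = 0 carry 1
  0+0+1 = 1
  0+0 = 0
  0+1 = 1
  1+1 = 0 carry 1
  0+0+1 = 1
  0+0 = 0
  1+0 = 1
  0+1 = 1
  0+1 = 1
  1+1 = 0 carry 1
  1+0+1 = 0 carry 1
  1+1+1 = 1 carry 1
  0+0+1 = 1
  0+1 = 1
  0+1 = 1
  1+1 = 0 carry 1
  1+0+1 = 0 carry 1
  0+1+1 = 0 carry 1
  1+0+1 = 0 carry 1
  0+1+1 = 0 carry 1
  1+0+1 = 0 carry 1
  1+1+1 = 1 carry 1
  final carry 1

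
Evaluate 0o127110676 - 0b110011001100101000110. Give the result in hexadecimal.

0x142f878

0o127110676 = 0x15c91be in hexadecimal.
0b110011001100101000110 = 0x199946 in hexadecimal.
Subtract column by column in base 16:
  e-6 → 8
  b-4 → 7
  1-9 → 8 (borrow)
  9-9-1 → f (borrow)
  c-9-1 → 2
  5-1 → 4
  1-0 → 1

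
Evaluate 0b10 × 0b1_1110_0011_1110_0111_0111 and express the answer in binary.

Multiply each base-2 digit by 2, carrying:
  1×2 = 2 → write 0 carry 1
  1×2+1 = 3 → write 1 carry 1
  1×2+1 = 3 → write 1 carry 1
  0×2+1 = 1 → write 1
  1×2 = 2 → write 0 carry 1
  1×2+1 = 3 → write 1 carry 1
  1×2+1 = 3 → write 1 carry 1
  0×2+1 = 1 → write 1
  0×2 = 0 → write 0
  1×2 = 2 → write 0 carry 1
  1×2+1 = 3 → write 1 carry 1
  1×2+1 = 3 → write 1 carry 1
  1×2+1 = 3 → write 1 carry 1
  1×2+1 = 3 → write 1 carry 1
  0×2+1 = 1 → write 1
  0×2 = 0 → write 0
  0×2 = 0 → write 0
  1×2 = 2 → write 0 carry 1
  1×2+1 = 3 → write 1 carry 1
  1×2+1 = 3 → write 1 carry 1
  1×2+1 = 3 → write 1 carry 1
  remaining carry: 1

0b1111000111110011101110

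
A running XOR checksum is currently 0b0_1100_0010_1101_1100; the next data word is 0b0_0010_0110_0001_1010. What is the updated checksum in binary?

XOR bit by bit (1 where the bits differ):
  01100001011011100
^ 00010011000011010
= 01110010011000110

0b01110010011000110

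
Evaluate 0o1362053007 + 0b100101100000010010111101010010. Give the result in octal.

0b100101100000010010111101010010 = 0o4540227522 in octal.
Add column by column in base 8, right to left:
  7+2 = 1 carry 1
  0+2+1 = 3
  0+5 = 5
  3+7 = 2 carry 1
  5+2+1 = 0 carry 1
  0+2+1 = 3
  2+0 = 2
  6+4 = 2 carry 1
  3+5+1 = 1 carry 1
  1+4+1 = 6

0o6122302531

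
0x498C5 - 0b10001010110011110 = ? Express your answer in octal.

0x498C5 = 0o1114305 in octal.
0b10001010110011110 = 0o212636 in octal.
Subtract column by column in base 8:
  5-6 → 7 (borrow)
  0-3-1 → 4 (borrow)
  3-6-1 → 4 (borrow)
  4-2-1 → 1
  1-1 → 0
  1-2 → 7 (borrow)
  1-0-1 → 0

0o701447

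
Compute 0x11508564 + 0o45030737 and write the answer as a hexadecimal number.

0o45030737 = 0x9431DF in hexadecimal.
Add column by column in base 16, right to left:
  4+F = 3 carry 1
  6+D+1 = 4 carry 1
  5+1+1 = 7
  8+3 = B
  0+4 = 4
  5+9 = E
  1+0 = 1
  1+0 = 1

0x11E4B743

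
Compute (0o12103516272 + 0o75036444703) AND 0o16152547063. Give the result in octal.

0o6142143061

Add column by column in base 8, right to left:
  2+3 = 5
  7+0 = 7
  2+7 = 1 carry 1
  6+4+1 = 3 carry 1
  1+4+1 = 6
  5+4 = 1 carry 1
  3+6+1 = 2 carry 1
  0+3+1 = 4
  1+0 = 1
  2+5 = 7
  1+7 = 0 carry 1
  final carry 1
Sum = 0o107142163175; now AND with 0o16152547063:
  1&0=0, 0&1=0, 7&6=6, 1&1=1, 4&5=4, 2&2=2, 1&5=1, 6&4=4, 3&7=3, 1&0=0, 7&6=6, 5&3=1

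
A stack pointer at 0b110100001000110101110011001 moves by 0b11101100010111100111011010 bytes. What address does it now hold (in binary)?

Add column by column in base 2, right to left:
  1+0 = 1
  0+1 = 1
  0+0 = 0
  1+1 = 0 carry 1
  1+1+1 = 1 carry 1
  0+0+1 = 1
  0+1 = 1
  1+1 = 0 carry 1
  1+1+1 = 1 carry 1
  1+0+1 = 0 carry 1
  0+0+1 = 1
  1+1 = 0 carry 1
  0+1+1 = 0 carry 1
  1+1+1 = 1 carry 1
  1+1+1 = 1 carry 1
  0+0+1 = 1
  0+1 = 1
  0+0 = 0
  1+0 = 1
  0+0 = 0
  0+1 = 1
  0+1 = 1
  0+0 = 0
  1+1 = 0 carry 1
  0+1+1 = 0 carry 1
  1+1+1 = 1 carry 1
  1+0+1 = 0 carry 1
  final carry 1

0b1010001101011110010101110011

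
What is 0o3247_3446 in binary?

0b11010100111011100100110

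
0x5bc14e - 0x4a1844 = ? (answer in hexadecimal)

0x11a90a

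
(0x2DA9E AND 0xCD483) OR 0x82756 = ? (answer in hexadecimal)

0x8F7D6

0x2DA9E AND 0xCD483 = 0x0D082.
Then OR with 0x82756.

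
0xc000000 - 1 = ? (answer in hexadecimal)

0xbffffff

The trailing 6 digits are 0, so subtracting 1 borrows through: they become F and the next digit up decrements.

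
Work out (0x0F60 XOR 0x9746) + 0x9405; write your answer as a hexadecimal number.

0x12C2B

First 0x0F60 XOR 0x9746 = 0x9826.
Add column by column in base 16, right to left:
  6+5 = B
  2+0 = 2
  8+4 = C
  9+9 = 2 carry 1
  final carry 1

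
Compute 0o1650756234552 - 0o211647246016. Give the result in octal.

0o1437106766534

Subtract column by column in base 8:
  2-6 → 4 (borrow)
  5-1-1 → 3
  5-0 → 5
  4-6 → 6 (borrow)
  3-4-1 → 6 (borrow)
  2-2-1 → 7 (borrow)
  6-7-1 → 6 (borrow)
  5-4-1 → 0
  7-6 → 1
  0-1 → 7 (borrow)
  5-1-1 → 3
  6-2 → 4
  1-0 → 1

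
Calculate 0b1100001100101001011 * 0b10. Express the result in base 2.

0b11000011001010010110

Multiply each base-2 digit by 2, carrying:
  1×2 = 2 → write 0 carry 1
  1×2+1 = 3 → write 1 carry 1
  0×2+1 = 1 → write 1
  1×2 = 2 → write 0 carry 1
  0×2+1 = 1 → write 1
  0×2 = 0 → write 0
  1×2 = 2 → write 0 carry 1
  0×2+1 = 1 → write 1
  1×2 = 2 → write 0 carry 1
  0×2+1 = 1 → write 1
  0×2 = 0 → write 0
  1×2 = 2 → write 0 carry 1
  1×2+1 = 3 → write 1 carry 1
  0×2+1 = 1 → write 1
  0×2 = 0 → write 0
  0×2 = 0 → write 0
  0×2 = 0 → write 0
  1×2 = 2 → write 0 carry 1
  1×2+1 = 3 → write 1 carry 1
  remaining carry: 1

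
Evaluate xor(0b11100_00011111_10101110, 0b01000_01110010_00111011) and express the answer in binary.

XOR bit by bit (1 where the bits differ):
  111000001111110101110
^ 010000111001000111011
= 101000110110110010101

0b101000110110110010101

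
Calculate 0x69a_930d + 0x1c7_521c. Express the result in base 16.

0x861e529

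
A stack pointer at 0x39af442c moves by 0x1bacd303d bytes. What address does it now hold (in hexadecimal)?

Add column by column in base 16, right to left:
  c+d = 9 carry 1
  2+3+1 = 6
  4+0 = 4
  4+3 = 7
  f+d = c carry 1
  a+c+1 = 7 carry 1
  9+a+1 = 4 carry 1
  3+b+1 = f
  0+1 = 1

0x1f47c7469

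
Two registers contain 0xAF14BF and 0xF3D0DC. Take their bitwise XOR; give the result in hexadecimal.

XOR each hex digit independently (no carries):
  A^F=5, F^3=C, 1^D=C, 4^0=4, B^D=6, F^C=3

0x5CC463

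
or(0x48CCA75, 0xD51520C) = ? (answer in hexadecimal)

0xDDDDA7D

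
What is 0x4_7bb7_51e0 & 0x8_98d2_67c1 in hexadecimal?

0x0189241c0

AND each hex digit independently (no carries):
  4&8=0, 7&9=1, b&8=8, b&d=9, 7&2=2, 5&6=4, 1&7=1, e&c=c, 0&1=0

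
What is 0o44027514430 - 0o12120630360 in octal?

Subtract column by column in base 8:
  0-0 → 0
  3-6 → 5 (borrow)
  4-3-1 → 0
  4-0 → 4
  1-3 → 6 (borrow)
  5-6-1 → 6 (borrow)
  7-0-1 → 6
  2-2 → 0
  0-1 → 7 (borrow)
  4-2-1 → 1
  4-1 → 3

0o31706664050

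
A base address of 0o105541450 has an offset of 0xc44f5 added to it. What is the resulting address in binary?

0o105541450 = 0b1000101101100001100101000 in binary.
0xc44f5 = 0b11000100010011110101 in binary.
Add column by column in base 2, right to left:
  0+1 = 1
  0+0 = 0
  0+1 = 1
  1+0 = 1
  0+1 = 1
  1+1 = 0 carry 1
  0+1+1 = 0 carry 1
  0+1+1 = 0 carry 1
  1+0+1 = 0 carry 1
  1+0+1 = 0 carry 1
  0+1+1 = 0 carry 1
  0+0+1 = 1
  0+0 = 0
  0+0 = 0
  1+1 = 0 carry 1
  1+0+1 = 0 carry 1
  0+0+1 = 1
  1+0 = 1
  1+1 = 0 carry 1
  0+1+1 = 0 carry 1
  1+0+1 = 0 carry 1
  0+0+1 = 1
  0+0 = 0
  0+0 = 0
  1+0 = 1

0b1001000110000100000011101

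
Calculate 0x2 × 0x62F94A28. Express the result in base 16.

0xC5F29450

Multiply each base-16 digit by 2, carrying:
  8×2 = 16 → write 0 carry 1
  2×2+1 = 5 → write 5
  A×2 = 20 → write 4 carry 1
  4×2+1 = 9 → write 9
  9×2 = 18 → write 2 carry 1
  F×2+1 = 31 → write F carry 1
  2×2+1 = 5 → write 5
  6×2 = 12 → write C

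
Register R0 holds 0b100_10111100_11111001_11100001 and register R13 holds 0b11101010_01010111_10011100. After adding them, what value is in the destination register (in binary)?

Add column by column in base 2, right to left:
  1+0 = 1
  0+0 = 0
  0+1 = 1
  0+1 = 1
  0+1 = 1
  1+0 = 1
  1+0 = 1
  1+1 = 0 carry 1
  1+1+1 = 1 carry 1
  0+1+1 = 0 carry 1
  0+1+1 = 0 carry 1
  1+0+1 = 0 carry 1
  1+1+1 = 1 carry 1
  1+0+1 = 0 carry 1
  1+1+1 = 1 carry 1
  1+0+1 = 0 carry 1
  0+0+1 = 1
  0+1 = 1
  1+0 = 1
  1+1 = 0 carry 1
  1+0+1 = 0 carry 1
  1+1+1 = 1 carry 1
  0+1+1 = 0 carry 1
  1+1+1 = 1 carry 1
  0+0+1 = 1
  0+0 = 0
  1+0 = 1

0b101101001110101000101111101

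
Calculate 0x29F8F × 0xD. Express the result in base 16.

Multiply each base-16 digit by 13, carrying:
  F×13 = 195 → write 3 carry 12
  8×13+12 = 116 → write 4 carry 7
  F×13+7 = 202 → write A carry 12
  9×13+12 = 129 → write 1 carry 8
  2×13+8 = 34 → write 2 carry 2
  remaining carry: 2

0x221A43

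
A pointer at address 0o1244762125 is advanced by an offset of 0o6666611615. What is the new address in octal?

0o10133573742

Add column by column in base 8, right to left:
  5+5 = 2 carry 1
  2+1+1 = 4
  1+6 = 7
  2+1 = 3
  6+1 = 7
  7+6 = 5 carry 1
  4+6+1 = 3 carry 1
  4+6+1 = 3 carry 1
  2+6+1 = 1 carry 1
  1+6+1 = 0 carry 1
  final carry 1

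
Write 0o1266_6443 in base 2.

Each octal digit is 3 bits: 1=001 2=010 6=110 6=110 6=110 4=100 4=100 3=011.

0b1010110110110100100011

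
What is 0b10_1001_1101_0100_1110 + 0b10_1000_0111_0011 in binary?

0b101100010111000001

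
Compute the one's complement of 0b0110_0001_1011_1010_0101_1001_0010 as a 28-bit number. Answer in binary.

0b1001111001000101101001101101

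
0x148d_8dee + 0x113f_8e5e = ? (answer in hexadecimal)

0x25cd1c4c

Add column by column in base 16, right to left:
  e+e = c carry 1
  e+5+1 = 4 carry 1
  d+e+1 = c carry 1
  8+8+1 = 1 carry 1
  d+f+1 = d carry 1
  8+3+1 = c
  4+1 = 5
  1+1 = 2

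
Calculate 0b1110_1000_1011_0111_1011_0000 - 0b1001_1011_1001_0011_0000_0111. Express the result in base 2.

Subtract column by column in base 2:
  0-1 → 1 (borrow)
  0-1-1 → 0 (borrow)
  0-1-1 → 0 (borrow)
  0-0-1 → 1 (borrow)
  1-0-1 → 0
  1-0 → 1
  0-0 → 0
  1-0 → 1
  1-1 → 0
  1-1 → 0
  1-0 → 1
  0-0 → 0
  1-1 → 0
  1-0 → 1
  0-0 → 0
  1-1 → 0
  0-1 → 1 (borrow)
  0-1-1 → 0 (borrow)
  0-0-1 → 1 (borrow)
  1-1-1 → 1 (borrow)
  0-1-1 → 0 (borrow)
  1-0-1 → 0
  1-0 → 1
  1-1 → 0

0b10011010010010010101001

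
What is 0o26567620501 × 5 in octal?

0o161526723105

Multiply each base-8 digit by 5, carrying:
  1×5 = 5 → write 5
  0×5 = 0 → write 0
  5×5 = 25 → write 1 carry 3
  0×5+3 = 3 → write 3
  2×5 = 10 → write 2 carry 1
  6×5+1 = 31 → write 7 carry 3
  7×5+3 = 38 → write 6 carry 4
  6×5+4 = 34 → write 2 carry 4
  5×5+4 = 29 → write 5 carry 3
  6×5+3 = 33 → write 1 carry 4
  2×5+4 = 14 → write 6 carry 1
  remaining carry: 1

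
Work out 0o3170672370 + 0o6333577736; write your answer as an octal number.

0o11524472326

Add column by column in base 8, right to left:
  0+6 = 6
  7+3 = 2 carry 1
  3+7+1 = 3 carry 1
  2+7+1 = 2 carry 1
  7+7+1 = 7 carry 1
  6+5+1 = 4 carry 1
  0+3+1 = 4
  7+3 = 2 carry 1
  1+3+1 = 5
  3+6 = 1 carry 1
  final carry 1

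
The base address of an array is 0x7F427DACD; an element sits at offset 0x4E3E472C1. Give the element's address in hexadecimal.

0xCD80C4D8E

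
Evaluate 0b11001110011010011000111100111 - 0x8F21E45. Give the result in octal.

0b11001110011010011000111100111 = 0o3163230747 in octal.
0x8F21E45 = 0o1074417105 in octal.
Subtract column by column in base 8:
  7-5 → 2
  4-0 → 4
  7-1 → 6
  0-7 → 1 (borrow)
  3-1-1 → 1
  2-4 → 6 (borrow)
  3-4-1 → 6 (borrow)
  6-7-1 → 6 (borrow)
  1-0-1 → 0
  3-1 → 2

0o2066611642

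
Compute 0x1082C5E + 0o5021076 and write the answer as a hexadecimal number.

0o5021076 = 0x14223E in hexadecimal.
Add column by column in base 16, right to left:
  E+E = C carry 1
  5+3+1 = 9
  C+2 = E
  2+2 = 4
  8+4 = C
  0+1 = 1
  1+0 = 1

0x11C4E9C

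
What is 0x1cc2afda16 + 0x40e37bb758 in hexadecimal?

Add column by column in base 16, right to left:
  6+8 = e
  1+5 = 6
  a+7 = 1 carry 1
  d+b+1 = 9 carry 1
  f+b+1 = b carry 1
  a+7+1 = 2 carry 1
  2+3+1 = 6
  c+e = a carry 1
  c+0+1 = d
  1+4 = 5

0x5da62b916e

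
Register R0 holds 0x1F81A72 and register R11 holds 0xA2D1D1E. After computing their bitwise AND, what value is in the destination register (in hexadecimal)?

0x0281812

AND each hex digit independently (no carries):
  1&A=0, F&2=2, 8&D=8, 1&1=1, A&D=8, 7&1=1, 2&E=2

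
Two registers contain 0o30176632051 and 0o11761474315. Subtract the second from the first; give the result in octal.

0o16215135534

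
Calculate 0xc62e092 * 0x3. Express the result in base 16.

0x2528a1b6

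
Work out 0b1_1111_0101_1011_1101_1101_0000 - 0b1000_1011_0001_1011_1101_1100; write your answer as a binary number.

0b1011010101010000111110100

Subtract column by column in base 2:
  0-0 → 0
  0-0 → 0
  0-1 → 1 (borrow)
  0-1-1 → 0 (borrow)
  1-1-1 → 1 (borrow)
  0-0-1 → 1 (borrow)
  1-1-1 → 1 (borrow)
  1-1-1 → 1 (borrow)
  1-1-1 → 1 (borrow)
  0-1-1 → 0 (borrow)
  1-0-1 → 0
  1-1 → 0
  1-1 → 0
  1-0 → 1
  0-0 → 0
  1-0 → 1
  1-1 → 0
  0-1 → 1 (borrow)
  1-0-1 → 0
  0-1 → 1 (borrow)
  1-0-1 → 0
  1-0 → 1
  1-0 → 1
  1-1 → 0
  1-0 → 1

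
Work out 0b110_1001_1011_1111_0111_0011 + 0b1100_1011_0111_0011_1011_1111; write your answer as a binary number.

0b1001101010011001100110010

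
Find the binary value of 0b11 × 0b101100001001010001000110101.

0b10000100011011110011010011111

Multiply each base-2 digit by 3, carrying:
  1×3 = 3 → write 1 carry 1
  0×3+1 = 1 → write 1
  1×3 = 3 → write 1 carry 1
  0×3+1 = 1 → write 1
  1×3 = 3 → write 1 carry 1
  1×3+1 = 4 → write 0 carry 2
  0×3+2 = 2 → write 0 carry 1
  0×3+1 = 1 → write 1
  0×3 = 0 → write 0
  1×3 = 3 → write 1 carry 1
  0×3+1 = 1 → write 1
  0×3 = 0 → write 0
  0×3 = 0 → write 0
  1×3 = 3 → write 1 carry 1
  0×3+1 = 1 → write 1
  1×3 = 3 → write 1 carry 1
  0×3+1 = 1 → write 1
  0×3 = 0 → write 0
  1×3 = 3 → write 1 carry 1
  0×3+1 = 1 → write 1
  0×3 = 0 → write 0
  0×3 = 0 → write 0
  0×3 = 0 → write 0
  1×3 = 3 → write 1 carry 1
  1×3+1 = 4 → write 0 carry 2
  0×3+2 = 2 → write 0 carry 1
  1×3+1 = 4 → write 0 carry 2
  remaining carry: 10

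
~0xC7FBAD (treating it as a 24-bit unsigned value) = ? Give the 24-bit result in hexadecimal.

Each hex digit d becomes F−d:
  C→3, 7→8, F→0, B→4, A→5, D→2

0x380452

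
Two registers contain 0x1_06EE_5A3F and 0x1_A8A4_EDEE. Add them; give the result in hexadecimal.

Add column by column in base 16, right to left:
  F+E = D carry 1
  3+E+1 = 2 carry 1
  A+D+1 = 8 carry 1
  5+E+1 = 4 carry 1
  E+4+1 = 3 carry 1
  E+A+1 = 9 carry 1
  6+8+1 = F
  0+A = A
  1+1 = 2

0x2AF93482D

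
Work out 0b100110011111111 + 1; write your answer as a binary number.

0b100110100000000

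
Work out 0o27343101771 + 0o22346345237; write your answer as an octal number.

0o51711447230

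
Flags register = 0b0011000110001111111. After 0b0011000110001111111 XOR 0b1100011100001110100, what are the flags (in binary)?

0b1111011010000001011

XOR bit by bit (1 where the bits differ):
  0011000110001111111
^ 1100011100001110100
= 1111011010000001011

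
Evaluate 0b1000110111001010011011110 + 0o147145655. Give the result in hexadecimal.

0b1000110111001010011011110 = 0x11B94DE in hexadecimal.
0o147145655 = 0x19CCBAD in hexadecimal.
Add column by column in base 16, right to left:
  E+D = B carry 1
  D+A+1 = 8 carry 1
  4+B+1 = 0 carry 1
  9+C+1 = 6 carry 1
  B+C+1 = 8 carry 1
  1+9+1 = B
  1+1 = 2

0x2B8608B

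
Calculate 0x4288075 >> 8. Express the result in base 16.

0x42880

Shifting right by 8 bits = 2 hex digits: drop the last 2.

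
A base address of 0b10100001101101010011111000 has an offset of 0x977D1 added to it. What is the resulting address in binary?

0b10100100000100110011001001

0x977D1 = 0b10010111011111010001 in binary.
Add column by column in base 2, right to left:
  0+1 = 1
  0+0 = 0
  0+0 = 0
  1+0 = 1
  1+1 = 0 carry 1
  1+0+1 = 0 carry 1
  1+1+1 = 1 carry 1
  1+1+1 = 1 carry 1
  0+1+1 = 0 carry 1
  0+1+1 = 0 carry 1
  1+1+1 = 1 carry 1
  0+0+1 = 1
  1+1 = 0 carry 1
  0+1+1 = 0 carry 1
  1+1+1 = 1 carry 1
  1+0+1 = 0 carry 1
  0+1+1 = 0 carry 1
  1+0+1 = 0 carry 1
  1+0+1 = 0 carry 1
  0+1+1 = 0 carry 1
  0+0+1 = 1
  0+0 = 0
  0+0 = 0
  1+0 = 1
  0+0 = 0
  1+0 = 1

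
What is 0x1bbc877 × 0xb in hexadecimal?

Multiply each base-16 digit by 11, carrying:
  7×11 = 77 → write d carry 4
  7×11+4 = 81 → write 1 carry 5
  8×11+5 = 93 → write d carry 5
  c×11+5 = 137 → write 9 carry 8
  b×11+8 = 129 → write 1 carry 8
  b×11+8 = 129 → write 1 carry 8
  1×11+8 = 19 → write 3 carry 1
  remaining carry: 1

0x13119d1d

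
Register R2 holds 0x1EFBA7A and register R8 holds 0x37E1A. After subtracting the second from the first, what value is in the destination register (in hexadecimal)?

0x1EC3C60

Subtract column by column in base 16:
  A-A → 0
  7-1 → 6
  A-E → C (borrow)
  B-7-1 → 3
  F-3 → C
  E-0 → E
  1-0 → 1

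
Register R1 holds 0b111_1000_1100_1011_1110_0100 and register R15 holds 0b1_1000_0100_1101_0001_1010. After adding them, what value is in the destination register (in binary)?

0b100100010001100011111110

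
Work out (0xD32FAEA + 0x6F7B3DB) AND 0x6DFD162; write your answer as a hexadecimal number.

Add column by column in base 16, right to left:
  A+B = 5 carry 1
  E+D+1 = C carry 1
  A+3+1 = E
  F+B = A carry 1
  2+7+1 = A
  3+F = 2 carry 1
  D+6+1 = 4 carry 1
  final carry 1
Sum = 0x142AAEC5; now AND with 0x6DFD162:
  1&0=0, 4&6=4, 2&D=0, A&F=A, A&D=8, E&1=0, C&6=4, 5&2=0

0x40A8040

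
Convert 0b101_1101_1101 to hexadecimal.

0x5dd

Group the bits into nibbles: 0101 1101 1101 → 5dd.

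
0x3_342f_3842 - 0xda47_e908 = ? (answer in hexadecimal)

0x259e74f3a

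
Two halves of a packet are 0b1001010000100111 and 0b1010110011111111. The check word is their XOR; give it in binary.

XOR bit by bit (1 where the bits differ):
  1001010000100111
^ 1010110011111111
= 0011100011011000

0b0011100011011000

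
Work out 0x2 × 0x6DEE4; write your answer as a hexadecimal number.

0xDBDC8

Multiply each base-16 digit by 2, carrying:
  4×2 = 8 → write 8
  E×2 = 28 → write C carry 1
  E×2+1 = 29 → write D carry 1
  D×2+1 = 27 → write B carry 1
  6×2+1 = 13 → write D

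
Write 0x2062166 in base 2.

Expand each hex digit to 4 bits: 2=0010 0=0000 6=0110 2=0010 1=0001 6=0110 6=0110.

0b10000001100010000101100110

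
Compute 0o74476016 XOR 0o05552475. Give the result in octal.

0o71124463

XOR each oct digit independently (no carries):
  7^0=7, 4^5=1, 4^5=1, 7^5=2, 6^2=4, 0^4=4, 1^7=6, 6^5=3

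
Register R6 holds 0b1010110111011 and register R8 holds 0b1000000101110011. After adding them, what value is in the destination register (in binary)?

0b1001011100101110

Add column by column in base 2, right to left:
  1+1 = 0 carry 1
  1+1+1 = 1 carry 1
  0+0+1 = 1
  1+0 = 1
  1+1 = 0 carry 1
  1+1+1 = 1 carry 1
  0+1+1 = 0 carry 1
  1+0+1 = 0 carry 1
  1+1+1 = 1 carry 1
  0+0+1 = 1
  1+0 = 1
  0+0 = 0
  1+0 = 1
  0+0 = 0
  0+0 = 0
  0+1 = 1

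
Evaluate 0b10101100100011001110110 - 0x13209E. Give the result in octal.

0b10101100100011001110110 = 0o25443166 in octal.
0x13209E = 0o4620236 in octal.
Subtract column by column in base 8:
  6-6 → 0
  6-3 → 3
  1-2 → 7 (borrow)
  3-0-1 → 2
  4-2 → 2
  4-6 → 6 (borrow)
  5-4-1 → 0
  2-0 → 2

0o20622730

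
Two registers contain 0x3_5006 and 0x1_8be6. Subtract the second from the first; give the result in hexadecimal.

Subtract column by column in base 16:
  6-6 → 0
  0-e → 2 (borrow)
  0-b-1 → 4 (borrow)
  5-8-1 → c (borrow)
  3-1-1 → 1

0x1c420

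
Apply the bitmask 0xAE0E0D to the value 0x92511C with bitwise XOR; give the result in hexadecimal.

XOR each hex digit independently (no carries):
  9^A=3, 2^E=C, 5^0=5, 1^E=F, 1^0=1, C^D=1

0x3C5F11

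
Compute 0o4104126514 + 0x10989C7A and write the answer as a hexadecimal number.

0o4104126514 = 0x2110AD4C in hexadecimal.
Add column by column in base 16, right to left:
  C+A = 6 carry 1
  4+7+1 = C
  D+C = 9 carry 1
  A+9+1 = 4 carry 1
  0+8+1 = 9
  1+9 = A
  1+0 = 1
  2+1 = 3

0x31A949C6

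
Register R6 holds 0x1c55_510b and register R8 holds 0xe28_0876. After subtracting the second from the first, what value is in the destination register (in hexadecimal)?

0xe2d4895

Subtract column by column in base 16:
  b-6 → 5
  0-7 → 9 (borrow)
  1-8-1 → 8 (borrow)
  5-0-1 → 4
  5-8 → d (borrow)
  5-2-1 → 2
  c-e → e (borrow)
  1-0-1 → 0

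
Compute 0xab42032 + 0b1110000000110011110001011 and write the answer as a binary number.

0b1100011101001000011110111101

0xab42032 = 0b1010101101000010000000110010 in binary.
Add column by column in base 2, right to left:
  0+1 = 1
  1+1 = 0 carry 1
  0+0+1 = 1
  0+1 = 1
  1+0 = 1
  1+0 = 1
  0+0 = 0
  0+1 = 1
  0+1 = 1
  0+1 = 1
  0+1 = 1
  0+0 = 0
  0+0 = 0
  1+1 = 0 carry 1
  0+1+1 = 0 carry 1
  0+0+1 = 1
  0+0 = 0
  0+0 = 0
  1+0 = 1
  0+0 = 0
  1+0 = 1
  1+0 = 1
  0+1 = 1
  1+1 = 0 carry 1
  0+1+1 = 0 carry 1
  1+0+1 = 0 carry 1
  0+0+1 = 1
  1+0 = 1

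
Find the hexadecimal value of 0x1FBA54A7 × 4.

0x7EE9529C

Multiply each base-16 digit by 4, carrying:
  7×4 = 28 → write C carry 1
  A×4+1 = 41 → write 9 carry 2
  4×4+2 = 18 → write 2 carry 1
  5×4+1 = 21 → write 5 carry 1
  A×4+1 = 41 → write 9 carry 2
  B×4+2 = 46 → write E carry 2
  F×4+2 = 62 → write E carry 3
  1×4+3 = 7 → write 7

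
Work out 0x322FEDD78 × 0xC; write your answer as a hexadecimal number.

Multiply each base-16 digit by 12, carrying:
  8×12 = 96 → write 0 carry 6
  7×12+6 = 90 → write A carry 5
  D×12+5 = 161 → write 1 carry 10
  D×12+10 = 166 → write 6 carry 10
  E×12+10 = 178 → write 2 carry 11
  F×12+11 = 191 → write F carry 11
  2×12+11 = 35 → write 3 carry 2
  2×12+2 = 26 → write A carry 1
  3×12+1 = 37 → write 5 carry 2
  remaining carry: 2

0x25A3F261A0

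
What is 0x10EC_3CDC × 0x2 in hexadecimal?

0x21D879B8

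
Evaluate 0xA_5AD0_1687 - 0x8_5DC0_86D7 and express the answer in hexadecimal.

0x1FD0F8FB0

Subtract column by column in base 16:
  7-7 → 0
  8-D → B (borrow)
  6-6-1 → F (borrow)
  1-8-1 → 8 (borrow)
  0-0-1 → F (borrow)
  D-C-1 → 0
  A-D → D (borrow)
  5-5-1 → F (borrow)
  A-8-1 → 1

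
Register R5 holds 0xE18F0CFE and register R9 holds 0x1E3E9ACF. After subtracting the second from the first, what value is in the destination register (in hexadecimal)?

0xC350722F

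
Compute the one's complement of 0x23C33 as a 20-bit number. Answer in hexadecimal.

0xDC3CC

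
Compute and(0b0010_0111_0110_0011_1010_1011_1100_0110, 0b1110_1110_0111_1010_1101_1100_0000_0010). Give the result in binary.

0b00100110011000101000100000000010

AND bit by bit (1 only where both bits are 1):
  00100111011000111010101111000110
& 11101110011110101101110000000010
= 00100110011000101000100000000010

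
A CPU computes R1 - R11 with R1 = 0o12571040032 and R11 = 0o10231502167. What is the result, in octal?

0o2337335643

Subtract column by column in base 8:
  2-7 → 3 (borrow)
  3-6-1 → 4 (borrow)
  0-1-1 → 6 (borrow)
  0-2-1 → 5 (borrow)
  4-0-1 → 3
  0-5 → 3 (borrow)
  1-1-1 → 7 (borrow)
  7-3-1 → 3
  5-2 → 3
  2-0 → 2
  1-1 → 0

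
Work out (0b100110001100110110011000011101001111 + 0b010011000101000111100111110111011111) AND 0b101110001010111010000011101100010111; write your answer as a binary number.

Add column by column in base 2, right to left:
  1+1 = 0 carry 1
  1+1+1 = 1 carry 1
  1+1+1 = 1 carry 1
  1+1+1 = 1 carry 1
  0+1+1 = 0 carry 1
  0+0+1 = 1
  1+1 = 0 carry 1
  0+1+1 = 0 carry 1
  1+1+1 = 1 carry 1
  1+0+1 = 0 carry 1
  1+1+1 = 1 carry 1
  0+1+1 = 0 carry 1
  0+1+1 = 0 carry 1
  0+1+1 = 0 carry 1
  0+1+1 = 0 carry 1
  1+0+1 = 0 carry 1
  1+0+1 = 0 carry 1
  0+1+1 = 0 carry 1
  0+1+1 = 0 carry 1
  1+1+1 = 1 carry 1
  1+1+1 = 1 carry 1
  0+0+1 = 1
  1+0 = 1
  1+0 = 1
  0+1 = 1
  0+0 = 0
  1+1 = 0 carry 1
  1+0+1 = 0 carry 1
  0+0+1 = 1
  0+0 = 0
  0+1 = 1
  1+1 = 0 carry 1
  1+0+1 = 0 carry 1
  0+0+1 = 1
  0+1 = 1
  1+0 = 1
Sum = 0b111001010001111110000000010100101110; now AND with 0b101110001010111010000011101100010111:
  111001010001111110000000010100101110
& 101110001010111010000011101100010111
= 101000000000111010000000000100000110

0b101000000000111010000000000100000110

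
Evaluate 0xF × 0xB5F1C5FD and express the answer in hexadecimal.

Multiply each base-16 digit by 15, carrying:
  D×15 = 195 → write 3 carry 12
  F×15+12 = 237 → write D carry 14
  5×15+14 = 89 → write 9 carry 5
  C×15+5 = 185 → write 9 carry 11
  1×15+11 = 26 → write A carry 1
  F×15+1 = 226 → write 2 carry 14
  5×15+14 = 89 → write 9 carry 5
  B×15+5 = 170 → write A carry 10
  remaining carry: A

0xAA92A99D3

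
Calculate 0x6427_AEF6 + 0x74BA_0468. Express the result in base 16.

0xD8E1B35E

Add column by column in base 16, right to left:
  6+8 = E
  F+6 = 5 carry 1
  E+4+1 = 3 carry 1
  A+0+1 = B
  7+A = 1 carry 1
  2+B+1 = E
  4+4 = 8
  6+7 = D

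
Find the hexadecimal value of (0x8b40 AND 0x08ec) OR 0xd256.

0x8b40 AND 0x08ec = 0x0840.
Then OR with 0xd256.

0xda56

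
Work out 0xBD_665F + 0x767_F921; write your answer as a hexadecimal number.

0x8255F80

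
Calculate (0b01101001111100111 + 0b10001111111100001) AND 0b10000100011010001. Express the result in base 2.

Add column by column in base 2, right to left:
  1+1 = 0 carry 1
  1+0+1 = 0 carry 1
  1+0+1 = 0 carry 1
  0+0+1 = 1
  0+0 = 0
  1+1 = 0 carry 1
  1+1+1 = 1 carry 1
  1+1+1 = 1 carry 1
  1+1+1 = 1 carry 1
  1+1+1 = 1 carry 1
  0+1+1 = 0 carry 1
  0+1+1 = 0 carry 1
  1+1+1 = 1 carry 1
  0+0+1 = 1
  1+0 = 1
  1+0 = 1
  0+1 = 1
Sum = 0b11111001111001000; now AND with 0b10000100011010001:
  11111001111001000
& 10000100011010001
= 10000000011000000

0b10000000011000000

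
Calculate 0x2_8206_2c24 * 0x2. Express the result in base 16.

Multiply each base-16 digit by 2, carrying:
  4×2 = 8 → write 8
  2×2 = 4 → write 4
  c×2 = 24 → write 8 carry 1
  2×2+1 = 5 → write 5
  6×2 = 12 → write c
  0×2 = 0 → write 0
  2×2 = 4 → write 4
  8×2 = 16 → write 0 carry 1
  2×2+1 = 5 → write 5

0x5040c5848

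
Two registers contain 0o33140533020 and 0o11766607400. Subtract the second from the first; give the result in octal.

0o21151723420

Subtract column by column in base 8:
  0-0 → 0
  2-0 → 2
  0-4 → 4 (borrow)
  3-7-1 → 3 (borrow)
  3-0-1 → 2
  5-6 → 7 (borrow)
  0-6-1 → 1 (borrow)
  4-6-1 → 5 (borrow)
  1-7-1 → 1 (borrow)
  3-1-1 → 1
  3-1 → 2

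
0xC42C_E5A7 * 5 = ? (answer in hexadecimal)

0x3D4E07C43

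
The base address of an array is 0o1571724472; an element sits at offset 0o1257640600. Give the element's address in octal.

0o3051565272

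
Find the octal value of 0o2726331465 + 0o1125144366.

0o4053476053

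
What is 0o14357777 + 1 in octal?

0o14360000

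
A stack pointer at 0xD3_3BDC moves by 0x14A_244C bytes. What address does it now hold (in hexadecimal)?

0x21D6028

Add column by column in base 16, right to left:
  C+C = 8 carry 1
  D+4+1 = 2 carry 1
  B+4+1 = 0 carry 1
  3+2+1 = 6
  3+A = D
  D+4 = 1 carry 1
  0+1+1 = 2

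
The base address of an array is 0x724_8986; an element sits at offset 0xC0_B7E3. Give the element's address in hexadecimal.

0x7E54169

Add column by column in base 16, right to left:
  6+3 = 9
  8+E = 6 carry 1
  9+7+1 = 1 carry 1
  8+B+1 = 4 carry 1
  4+0+1 = 5
  2+C = E
  7+0 = 7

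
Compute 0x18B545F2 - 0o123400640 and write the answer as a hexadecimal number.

0x17674452

0o123400640 = 0x14E01A0 in hexadecimal.
Subtract column by column in base 16:
  2-0 → 2
  F-A → 5
  5-1 → 4
  4-0 → 4
  5-E → 7 (borrow)
  B-4-1 → 6
  8-1 → 7
  1-0 → 1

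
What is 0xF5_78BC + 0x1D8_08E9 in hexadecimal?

Add column by column in base 16, right to left:
  C+9 = 5 carry 1
  B+E+1 = A carry 1
  8+8+1 = 1 carry 1
  7+0+1 = 8
  5+8 = D
  F+D = C carry 1
  0+1+1 = 2

0x2CD81A5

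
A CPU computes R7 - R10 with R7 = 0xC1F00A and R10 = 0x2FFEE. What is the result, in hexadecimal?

Subtract column by column in base 16:
  A-E → C (borrow)
  0-E-1 → 1 (borrow)
  0-F-1 → 0 (borrow)
  F-F-1 → F (borrow)
  1-2-1 → E (borrow)
  C-0-1 → B

0xBEF01C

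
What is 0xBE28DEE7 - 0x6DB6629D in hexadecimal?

0x50727C4A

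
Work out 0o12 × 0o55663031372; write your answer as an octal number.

0o712376376704

Multiply each base-8 digit by 10, carrying:
  2×10 = 20 → write 4 carry 2
  7×10+2 = 72 → write 0 carry 9
  3×10+9 = 39 → write 7 carry 4
  1×10+4 = 14 → write 6 carry 1
  3×10+1 = 31 → write 7 carry 3
  0×10+3 = 3 → write 3
  3×10 = 30 → write 6 carry 3
  6×10+3 = 63 → write 7 carry 7
  6×10+7 = 67 → write 3 carry 8
  5×10+8 = 58 → write 2 carry 7
  5×10+7 = 57 → write 1 carry 7
  remaining carry: 7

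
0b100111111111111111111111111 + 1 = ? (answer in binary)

The trailing 24 digits are 1 (max in base 2), so adding 1 cascades: they roll to 0 and the next digit up increments.

0b101000000000000000000000000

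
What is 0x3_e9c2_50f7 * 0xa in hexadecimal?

Multiply each base-16 digit by 10, carrying:
  7×10 = 70 → write 6 carry 4
  f×10+4 = 154 → write a carry 9
  0×10+9 = 9 → write 9
  5×10 = 50 → write 2 carry 3
  2×10+3 = 23 → write 7 carry 1
  c×10+1 = 121 → write 9 carry 7
  9×10+7 = 97 → write 1 carry 6
  e×10+6 = 146 → write 2 carry 9
  3×10+9 = 39 → write 7 carry 2
  remaining carry: 2

0x27219729a6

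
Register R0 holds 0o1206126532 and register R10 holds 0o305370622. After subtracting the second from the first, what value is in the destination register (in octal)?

Subtract column by column in base 8:
  2-2 → 0
  3-2 → 1
  5-6 → 7 (borrow)
  6-0-1 → 5
  2-7 → 3 (borrow)
  1-3-1 → 5 (borrow)
  6-5-1 → 0
  0-0 → 0
  2-3 → 7 (borrow)
  1-0-1 → 0

0o700535710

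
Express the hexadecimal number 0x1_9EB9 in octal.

0o317271

Expand each hex digit to 4 bits: 1=0001 9=1001 E=1110 B=1011 9=1001.
Group the bits in threes: 011 001 111 010 111 001 → 317271.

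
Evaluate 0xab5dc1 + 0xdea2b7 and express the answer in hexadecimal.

Add column by column in base 16, right to left:
  1+7 = 8
  c+b = 7 carry 1
  d+2+1 = 0 carry 1
  5+a+1 = 0 carry 1
  b+e+1 = a carry 1
  a+d+1 = 8 carry 1
  final carry 1

0x18a0078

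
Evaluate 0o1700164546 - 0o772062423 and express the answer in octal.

Subtract column by column in base 8:
  6-3 → 3
  4-2 → 2
  5-4 → 1
  4-2 → 2
  6-6 → 0
  1-0 → 1
  0-2 → 6 (borrow)
  0-7-1 → 0 (borrow)
  7-7-1 → 7 (borrow)
  1-0-1 → 0

0o706102123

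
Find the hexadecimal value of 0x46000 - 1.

The trailing 3 digits are 0, so subtracting 1 borrows through: they become F and the next digit up decrements.

0x45FFF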